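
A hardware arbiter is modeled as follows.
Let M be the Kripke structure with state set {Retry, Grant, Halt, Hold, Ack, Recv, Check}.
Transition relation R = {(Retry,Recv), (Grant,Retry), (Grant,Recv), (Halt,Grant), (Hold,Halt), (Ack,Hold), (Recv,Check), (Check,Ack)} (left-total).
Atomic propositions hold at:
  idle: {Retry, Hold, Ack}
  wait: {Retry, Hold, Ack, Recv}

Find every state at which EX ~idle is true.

Sat(~idle) = {Grant, Halt, Recv, Check}
Sat(EX ~idle) = {s : some successor in {Grant, Halt, Recv, Check}} = {Retry, Grant, Halt, Hold, Recv}

{Retry, Grant, Halt, Hold, Recv}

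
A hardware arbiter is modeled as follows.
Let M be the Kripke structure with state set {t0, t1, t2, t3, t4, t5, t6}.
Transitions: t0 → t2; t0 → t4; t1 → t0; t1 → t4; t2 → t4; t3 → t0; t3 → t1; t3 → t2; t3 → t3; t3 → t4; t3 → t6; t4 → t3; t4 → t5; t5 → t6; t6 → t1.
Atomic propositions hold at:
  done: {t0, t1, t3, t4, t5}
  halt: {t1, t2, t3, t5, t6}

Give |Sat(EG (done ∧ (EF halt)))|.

EF halt: least fixpoint, start Z0 = {t1, t2, t3, t5, t6}, add states with some successor in Z. Z1 = {t0, t1, t2, t3, t4, t5, t6}; fixed.
Sat(EF halt) = {t0, t1, t2, t3, t4, t5, t6}
Sat(done ∧ (EF halt)) = {t0, t1, t3, t4, t5}
EG (done ∧ (EF halt)): greatest fixpoint, start Z0 = {t0, t1, t3, t4, t5}, keep only states in Sat with some successor in Z. Z1 = {t0, t1, t3, t4}; fixed.
Sat(EG (done ∧ (EF halt))) = {t0, t1, t3, t4}
|Sat(EG (done ∧ (EF halt)))| = |{t0, t1, t3, t4}| = 4.

4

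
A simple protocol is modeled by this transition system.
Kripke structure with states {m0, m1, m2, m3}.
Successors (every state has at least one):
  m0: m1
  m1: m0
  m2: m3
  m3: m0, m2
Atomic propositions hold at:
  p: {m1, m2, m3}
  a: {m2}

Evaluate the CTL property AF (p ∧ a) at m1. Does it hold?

No

Sat(p ∧ a) = {m2}
AF (p ∧ a): least fixpoint, start Z0 = {m2}, add states with every successor in Z. Already a fixed point.
Sat(AF (p ∧ a)) = {m2}
m1 ∉ Sat(AF (p ∧ a)) = {m2}, so the formula does not hold at m1.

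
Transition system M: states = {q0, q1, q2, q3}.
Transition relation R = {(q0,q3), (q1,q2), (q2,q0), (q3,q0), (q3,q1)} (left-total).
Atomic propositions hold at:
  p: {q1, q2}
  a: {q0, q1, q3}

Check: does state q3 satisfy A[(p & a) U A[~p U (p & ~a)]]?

No

Sat(p & a) = {q1}
Sat(~p) = {q0, q3}
Sat(~a) = {q2}
Sat(p & ~a) = {q2}
A[~p U (p & ~a)]: least fixpoint, start Z0 = Sat((p & ~a)) = {q2}, add states in Sat(~p) with every successor in Z. Already a fixed point.
Sat(A[~p U (p & ~a)]) = {q2}
A[(p & a) U A[~p U (p & ~a)]]: least fixpoint, start Z0 = Sat(A[~p U (p & ~a)]) = {q2}, add states in Sat(p & a) with every successor in Z. Z1 = {q1, q2}; fixed.
Sat(A[(p & a) U A[~p U (p & ~a)]]) = {q1, q2}
q3 ∉ Sat(A[(p & a) U A[~p U (p & ~a)]]) = {q1, q2}, so the formula does not hold at q3.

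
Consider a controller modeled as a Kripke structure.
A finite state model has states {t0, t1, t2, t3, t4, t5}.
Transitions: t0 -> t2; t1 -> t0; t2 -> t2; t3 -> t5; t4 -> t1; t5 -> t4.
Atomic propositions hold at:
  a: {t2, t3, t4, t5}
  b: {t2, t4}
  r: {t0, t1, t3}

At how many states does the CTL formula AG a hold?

AG a: greatest fixpoint, start Z0 = {t2, t3, t4, t5}, keep only states in Sat with every successor in Z. Z1 = {t2, t3, t5}; Z2 = {t2, t3}; Z3 = {t2}; fixed.
Sat(AG a) = {t2}
|Sat(AG a)| = |{t2}| = 1.

1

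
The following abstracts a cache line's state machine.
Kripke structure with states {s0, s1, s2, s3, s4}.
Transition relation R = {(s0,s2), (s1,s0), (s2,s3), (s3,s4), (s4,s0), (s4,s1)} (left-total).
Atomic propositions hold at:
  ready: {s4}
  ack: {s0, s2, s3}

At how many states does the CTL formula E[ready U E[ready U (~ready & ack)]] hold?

Sat(~ready) = {s0, s1, s2, s3}
Sat(~ready & ack) = {s0, s2, s3}
E[ready U (~ready & ack)]: least fixpoint, start Z0 = Sat((~ready & ack)) = {s0, s2, s3}, add states in Sat(ready) with some successor in Z. Z1 = {s0, s2, s3, s4}; fixed.
Sat(E[ready U (~ready & ack)]) = {s0, s2, s3, s4}
E[ready U E[ready U (~ready & ack)]]: least fixpoint, start Z0 = Sat(E[ready U (~ready & ack)]) = {s0, s2, s3, s4}, add states in Sat(ready) with some successor in Z. Already a fixed point.
Sat(E[ready U E[ready U (~ready & ack)]]) = {s0, s2, s3, s4}
|Sat(E[ready U E[ready U (~ready & ack)]])| = |{s0, s2, s3, s4}| = 4.

4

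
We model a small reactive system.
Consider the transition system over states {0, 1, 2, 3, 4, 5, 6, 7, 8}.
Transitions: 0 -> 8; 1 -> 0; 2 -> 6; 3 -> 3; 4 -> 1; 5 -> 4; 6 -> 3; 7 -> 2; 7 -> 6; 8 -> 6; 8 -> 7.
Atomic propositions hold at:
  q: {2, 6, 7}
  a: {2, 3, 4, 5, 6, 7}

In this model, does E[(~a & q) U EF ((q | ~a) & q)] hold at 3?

Sat(~a) = {0, 1, 8}
Sat(~a & q) = ∅
Sat(q | ~a) = {0, 1, 2, 6, 7, 8}
Sat((q | ~a) & q) = {2, 6, 7}
EF ((q | ~a) & q): least fixpoint, start Z0 = {2, 6, 7}, add states with some successor in Z. Z1 = {2, 6, 7, 8}; Z2 = {0, 2, 6, 7, 8}; Z3 = {0, 1, 2, 6, 7, 8}; Z4 = {0, 1, 2, 4, 6, 7, 8}; Z5 = {0, 1, 2, 4, 5, 6, 7, 8}; fixed.
Sat(EF ((q | ~a) & q)) = {0, 1, 2, 4, 5, 6, 7, 8}
E[(~a & q) U EF ((q | ~a) & q)]: least fixpoint, start Z0 = Sat(EF ((q | ~a) & q)) = {0, 1, 2, 4, 5, 6, 7, 8}, add states in Sat(~a & q) with some successor in Z. Already a fixed point.
Sat(E[(~a & q) U EF ((q | ~a) & q)]) = {0, 1, 2, 4, 5, 6, 7, 8}
3 ∉ Sat(E[(~a & q) U EF ((q | ~a) & q)]) = {0, 1, 2, 4, 5, 6, 7, 8}, so the formula does not hold at 3.

No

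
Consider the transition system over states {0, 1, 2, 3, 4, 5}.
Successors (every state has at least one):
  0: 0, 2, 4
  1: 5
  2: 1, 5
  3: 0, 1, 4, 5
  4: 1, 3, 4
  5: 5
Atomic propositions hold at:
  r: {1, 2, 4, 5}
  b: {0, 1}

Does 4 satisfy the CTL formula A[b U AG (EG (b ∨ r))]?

Sat(b ∨ r) = {0, 1, 2, 4, 5}
EG (b ∨ r): greatest fixpoint, start Z0 = {0, 1, 2, 4, 5}, keep only states in Sat with some successor in Z. Already a fixed point.
Sat(EG (b ∨ r)) = {0, 1, 2, 4, 5}
AG (EG (b ∨ r)): greatest fixpoint, start Z0 = {0, 1, 2, 4, 5}, keep only states in Sat with every successor in Z. Z1 = {0, 1, 2, 5}; Z2 = {1, 2, 5}; fixed.
Sat(AG (EG (b ∨ r))) = {1, 2, 5}
A[b U AG (EG (b ∨ r))]: least fixpoint, start Z0 = Sat(AG (EG (b ∨ r))) = {1, 2, 5}, add states in Sat(b) with every successor in Z. Already a fixed point.
Sat(A[b U AG (EG (b ∨ r))]) = {1, 2, 5}
4 ∉ Sat(A[b U AG (EG (b ∨ r))]) = {1, 2, 5}, so the formula does not hold at 4.

No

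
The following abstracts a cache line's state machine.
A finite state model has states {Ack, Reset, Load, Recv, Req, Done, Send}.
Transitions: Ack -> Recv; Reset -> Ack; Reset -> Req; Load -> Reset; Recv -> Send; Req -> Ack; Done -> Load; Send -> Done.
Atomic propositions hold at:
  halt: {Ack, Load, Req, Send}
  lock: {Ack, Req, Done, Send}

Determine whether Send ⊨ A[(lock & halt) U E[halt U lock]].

Sat(lock & halt) = {Ack, Req, Send}
E[halt U lock]: least fixpoint, start Z0 = Sat(lock) = {Ack, Req, Done, Send}, add states in Sat(halt) with some successor in Z. Already a fixed point.
Sat(E[halt U lock]) = {Ack, Req, Done, Send}
A[(lock & halt) U E[halt U lock]]: least fixpoint, start Z0 = Sat(E[halt U lock]) = {Ack, Req, Done, Send}, add states in Sat(lock & halt) with every successor in Z. Already a fixed point.
Sat(A[(lock & halt) U E[halt U lock]]) = {Ack, Req, Done, Send}
Send ∈ Sat(A[(lock & halt) U E[halt U lock]]) = {Ack, Req, Done, Send}, so the formula holds at Send.

Yes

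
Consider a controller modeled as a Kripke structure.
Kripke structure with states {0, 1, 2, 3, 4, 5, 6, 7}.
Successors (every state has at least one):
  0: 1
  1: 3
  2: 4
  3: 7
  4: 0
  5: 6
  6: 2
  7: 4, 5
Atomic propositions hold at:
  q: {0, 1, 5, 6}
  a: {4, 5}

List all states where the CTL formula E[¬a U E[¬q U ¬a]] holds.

{0, 1, 2, 3, 4, 6, 7}

Sat(¬a) = {0, 1, 2, 3, 6, 7}
Sat(¬q) = {2, 3, 4, 7}
E[¬q U ¬a]: least fixpoint, start Z0 = Sat(¬a) = {0, 1, 2, 3, 6, 7}, add states in Sat(¬q) with some successor in Z. Z1 = {0, 1, 2, 3, 4, 6, 7}; fixed.
Sat(E[¬q U ¬a]) = {0, 1, 2, 3, 4, 6, 7}
E[¬a U E[¬q U ¬a]]: least fixpoint, start Z0 = Sat(E[¬q U ¬a]) = {0, 1, 2, 3, 4, 6, 7}, add states in Sat(¬a) with some successor in Z. Already a fixed point.
Sat(E[¬a U E[¬q U ¬a]]) = {0, 1, 2, 3, 4, 6, 7}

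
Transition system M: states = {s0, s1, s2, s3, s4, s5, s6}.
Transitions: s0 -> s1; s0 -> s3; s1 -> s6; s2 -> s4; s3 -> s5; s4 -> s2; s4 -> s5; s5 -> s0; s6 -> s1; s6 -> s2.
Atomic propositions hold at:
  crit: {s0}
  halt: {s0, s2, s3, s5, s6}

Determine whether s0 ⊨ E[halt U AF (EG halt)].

EG halt: greatest fixpoint, start Z0 = {s0, s2, s3, s5, s6}, keep only states in Sat with some successor in Z. Z1 = {s0, s3, s5, s6}; Z2 = {s0, s3, s5}; fixed.
Sat(EG halt) = {s0, s3, s5}
AF (EG halt): least fixpoint, start Z0 = {s0, s3, s5}, add states with every successor in Z. Already a fixed point.
Sat(AF (EG halt)) = {s0, s3, s5}
E[halt U AF (EG halt)]: least fixpoint, start Z0 = Sat(AF (EG halt)) = {s0, s3, s5}, add states in Sat(halt) with some successor in Z. Already a fixed point.
Sat(E[halt U AF (EG halt)]) = {s0, s3, s5}
s0 ∈ Sat(E[halt U AF (EG halt)]) = {s0, s3, s5}, so the formula holds at s0.

Yes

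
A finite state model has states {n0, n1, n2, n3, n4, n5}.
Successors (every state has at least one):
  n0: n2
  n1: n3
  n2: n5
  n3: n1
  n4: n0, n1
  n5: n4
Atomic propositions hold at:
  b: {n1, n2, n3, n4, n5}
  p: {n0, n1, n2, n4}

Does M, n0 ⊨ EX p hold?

Yes

Sat(EX p) = {s : some successor in {n0, n1, n2, n4}} = {n0, n3, n4, n5}
n0 ∈ Sat(EX p) = {n0, n3, n4, n5}, so the formula holds at n0.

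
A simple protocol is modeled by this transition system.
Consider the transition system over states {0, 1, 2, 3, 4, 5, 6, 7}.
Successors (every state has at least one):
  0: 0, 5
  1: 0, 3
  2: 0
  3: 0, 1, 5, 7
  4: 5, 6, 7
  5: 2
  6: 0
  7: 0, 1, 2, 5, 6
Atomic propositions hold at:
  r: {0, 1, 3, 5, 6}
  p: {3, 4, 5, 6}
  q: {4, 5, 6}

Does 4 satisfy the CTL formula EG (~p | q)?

Sat(~p) = {0, 1, 2, 7}
Sat(~p | q) = {0, 1, 2, 4, 5, 6, 7}
EG (~p | q): greatest fixpoint, start Z0 = {0, 1, 2, 4, 5, 6, 7}, keep only states in Sat with some successor in Z. Already a fixed point.
Sat(EG (~p | q)) = {0, 1, 2, 4, 5, 6, 7}
4 ∈ Sat(EG (~p | q)) = {0, 1, 2, 4, 5, 6, 7}, so the formula holds at 4.

Yes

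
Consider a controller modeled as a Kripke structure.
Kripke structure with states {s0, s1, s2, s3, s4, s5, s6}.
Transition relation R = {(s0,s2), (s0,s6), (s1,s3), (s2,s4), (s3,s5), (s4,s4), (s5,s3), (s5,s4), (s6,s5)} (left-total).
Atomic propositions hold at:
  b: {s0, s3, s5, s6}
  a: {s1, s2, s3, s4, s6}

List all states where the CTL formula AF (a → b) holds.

Sat(a → b) = {s0, s3, s5, s6}
AF (a → b): least fixpoint, start Z0 = {s0, s3, s5, s6}, add states with every successor in Z. Z1 = {s0, s1, s3, s5, s6}; fixed.
Sat(AF (a → b)) = {s0, s1, s3, s5, s6}

{s0, s1, s3, s5, s6}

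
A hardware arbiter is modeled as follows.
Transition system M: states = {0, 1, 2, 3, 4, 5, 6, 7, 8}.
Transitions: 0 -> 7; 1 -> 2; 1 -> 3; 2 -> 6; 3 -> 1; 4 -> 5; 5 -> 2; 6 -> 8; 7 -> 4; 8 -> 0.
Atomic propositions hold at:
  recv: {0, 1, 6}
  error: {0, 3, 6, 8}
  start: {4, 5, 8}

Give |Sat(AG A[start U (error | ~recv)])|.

Sat(~recv) = {2, 3, 4, 5, 7, 8}
Sat(error | ~recv) = {0, 2, 3, 4, 5, 6, 7, 8}
A[start U (error | ~recv)]: least fixpoint, start Z0 = Sat((error | ~recv)) = {0, 2, 3, 4, 5, 6, 7, 8}, add states in Sat(start) with every successor in Z. Already a fixed point.
Sat(A[start U (error | ~recv)]) = {0, 2, 3, 4, 5, 6, 7, 8}
AG A[start U (error | ~recv)]: greatest fixpoint, start Z0 = {0, 2, 3, 4, 5, 6, 7, 8}, keep only states in Sat with every successor in Z. Z1 = {0, 2, 4, 5, 6, 7, 8}; fixed.
Sat(AG A[start U (error | ~recv)]) = {0, 2, 4, 5, 6, 7, 8}
|Sat(AG A[start U (error | ~recv)])| = |{0, 2, 4, 5, 6, 7, 8}| = 7.

7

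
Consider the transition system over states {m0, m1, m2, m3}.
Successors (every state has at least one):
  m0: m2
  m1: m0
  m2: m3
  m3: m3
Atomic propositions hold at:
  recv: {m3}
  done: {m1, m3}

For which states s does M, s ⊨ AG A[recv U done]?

A[recv U done]: least fixpoint, start Z0 = Sat(done) = {m1, m3}, add states in Sat(recv) with every successor in Z. Already a fixed point.
Sat(A[recv U done]) = {m1, m3}
AG A[recv U done]: greatest fixpoint, start Z0 = {m1, m3}, keep only states in Sat with every successor in Z. Z1 = {m3}; fixed.
Sat(AG A[recv U done]) = {m3}

{m3}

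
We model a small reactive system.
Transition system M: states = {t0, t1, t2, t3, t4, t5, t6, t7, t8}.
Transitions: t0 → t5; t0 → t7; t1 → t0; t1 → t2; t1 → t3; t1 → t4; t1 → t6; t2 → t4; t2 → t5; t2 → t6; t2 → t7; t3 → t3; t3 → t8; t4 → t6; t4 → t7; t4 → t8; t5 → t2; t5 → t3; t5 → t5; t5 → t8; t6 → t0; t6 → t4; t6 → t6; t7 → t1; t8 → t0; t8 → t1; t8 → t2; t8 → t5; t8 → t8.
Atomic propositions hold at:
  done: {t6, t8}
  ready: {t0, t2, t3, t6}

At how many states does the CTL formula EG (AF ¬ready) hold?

Sat(¬ready) = {t1, t4, t5, t7, t8}
AF ¬ready: least fixpoint, start Z0 = {t1, t4, t5, t7, t8}, add states with every successor in Z. Z1 = {t0, t1, t4, t5, t7, t8}; fixed.
Sat(AF ¬ready) = {t0, t1, t4, t5, t7, t8}
EG (AF ¬ready): greatest fixpoint, start Z0 = {t0, t1, t4, t5, t7, t8}, keep only states in Sat with some successor in Z. Already a fixed point.
Sat(EG (AF ¬ready)) = {t0, t1, t4, t5, t7, t8}
|Sat(EG (AF ¬ready))| = |{t0, t1, t4, t5, t7, t8}| = 6.

6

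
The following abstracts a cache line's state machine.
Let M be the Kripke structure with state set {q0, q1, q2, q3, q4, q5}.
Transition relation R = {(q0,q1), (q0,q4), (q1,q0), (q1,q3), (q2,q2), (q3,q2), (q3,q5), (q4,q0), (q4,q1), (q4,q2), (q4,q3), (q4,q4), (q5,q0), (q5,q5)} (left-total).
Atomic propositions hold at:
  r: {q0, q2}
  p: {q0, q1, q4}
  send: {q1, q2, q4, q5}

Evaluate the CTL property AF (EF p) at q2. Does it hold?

No

EF p: least fixpoint, start Z0 = {q0, q1, q4}, add states with some successor in Z. Z1 = {q0, q1, q4, q5}; Z2 = {q0, q1, q3, q4, q5}; fixed.
Sat(EF p) = {q0, q1, q3, q4, q5}
AF (EF p): least fixpoint, start Z0 = {q0, q1, q3, q4, q5}, add states with every successor in Z. Already a fixed point.
Sat(AF (EF p)) = {q0, q1, q3, q4, q5}
q2 ∉ Sat(AF (EF p)) = {q0, q1, q3, q4, q5}, so the formula does not hold at q2.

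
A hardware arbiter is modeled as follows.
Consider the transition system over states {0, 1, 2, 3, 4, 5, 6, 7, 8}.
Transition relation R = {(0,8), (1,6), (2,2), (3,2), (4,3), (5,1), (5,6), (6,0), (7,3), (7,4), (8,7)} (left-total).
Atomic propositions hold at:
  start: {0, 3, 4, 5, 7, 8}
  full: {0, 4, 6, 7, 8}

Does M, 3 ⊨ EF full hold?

No

EF full: least fixpoint, start Z0 = {0, 4, 6, 7, 8}, add states with some successor in Z. Z1 = {0, 1, 4, 5, 6, 7, 8}; fixed.
Sat(EF full) = {0, 1, 4, 5, 6, 7, 8}
3 ∉ Sat(EF full) = {0, 1, 4, 5, 6, 7, 8}, so the formula does not hold at 3.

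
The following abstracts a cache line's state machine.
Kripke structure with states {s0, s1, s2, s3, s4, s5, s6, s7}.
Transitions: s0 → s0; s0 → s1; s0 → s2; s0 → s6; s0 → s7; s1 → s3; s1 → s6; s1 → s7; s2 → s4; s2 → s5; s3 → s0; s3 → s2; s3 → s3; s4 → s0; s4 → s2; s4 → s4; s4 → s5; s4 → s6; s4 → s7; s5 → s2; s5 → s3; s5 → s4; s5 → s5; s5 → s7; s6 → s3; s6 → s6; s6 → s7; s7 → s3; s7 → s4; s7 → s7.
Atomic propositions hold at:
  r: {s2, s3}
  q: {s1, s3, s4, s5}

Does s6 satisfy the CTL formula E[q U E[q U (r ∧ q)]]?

No

Sat(r ∧ q) = {s3}
E[q U (r ∧ q)]: least fixpoint, start Z0 = Sat((r ∧ q)) = {s3}, add states in Sat(q) with some successor in Z. Z1 = {s1, s3, s5}; Z2 = {s1, s3, s4, s5}; fixed.
Sat(E[q U (r ∧ q)]) = {s1, s3, s4, s5}
E[q U E[q U (r ∧ q)]]: least fixpoint, start Z0 = Sat(E[q U (r ∧ q)]) = {s1, s3, s4, s5}, add states in Sat(q) with some successor in Z. Already a fixed point.
Sat(E[q U E[q U (r ∧ q)]]) = {s1, s3, s4, s5}
s6 ∉ Sat(E[q U E[q U (r ∧ q)]]) = {s1, s3, s4, s5}, so the formula does not hold at s6.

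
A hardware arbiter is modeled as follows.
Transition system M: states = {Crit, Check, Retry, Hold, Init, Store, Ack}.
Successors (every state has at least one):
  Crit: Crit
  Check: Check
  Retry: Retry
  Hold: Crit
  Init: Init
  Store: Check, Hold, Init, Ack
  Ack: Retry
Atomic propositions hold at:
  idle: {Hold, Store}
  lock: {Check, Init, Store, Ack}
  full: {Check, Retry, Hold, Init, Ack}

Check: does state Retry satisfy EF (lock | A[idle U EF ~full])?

No

Sat(~full) = {Crit, Store}
EF ~full: least fixpoint, start Z0 = {Crit, Store}, add states with some successor in Z. Z1 = {Crit, Hold, Store}; fixed.
Sat(EF ~full) = {Crit, Hold, Store}
A[idle U EF ~full]: least fixpoint, start Z0 = Sat(EF ~full) = {Crit, Hold, Store}, add states in Sat(idle) with every successor in Z. Already a fixed point.
Sat(A[idle U EF ~full]) = {Crit, Hold, Store}
Sat(lock | A[idle U EF ~full]) = {Crit, Check, Hold, Init, Store, Ack}
EF (lock | A[idle U EF ~full]): least fixpoint, start Z0 = {Crit, Check, Hold, Init, Store, Ack}, add states with some successor in Z. Already a fixed point.
Sat(EF (lock | A[idle U EF ~full])) = {Crit, Check, Hold, Init, Store, Ack}
Retry ∉ Sat(EF (lock | A[idle U EF ~full])) = {Crit, Check, Hold, Init, Store, Ack}, so the formula does not hold at Retry.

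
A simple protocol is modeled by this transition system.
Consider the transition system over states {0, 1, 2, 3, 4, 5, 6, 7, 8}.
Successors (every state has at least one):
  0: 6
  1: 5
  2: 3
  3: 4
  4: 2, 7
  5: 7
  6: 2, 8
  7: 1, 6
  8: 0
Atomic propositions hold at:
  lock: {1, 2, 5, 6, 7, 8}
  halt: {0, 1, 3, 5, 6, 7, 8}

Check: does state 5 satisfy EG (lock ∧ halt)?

Sat(lock ∧ halt) = {1, 5, 6, 7, 8}
EG (lock ∧ halt): greatest fixpoint, start Z0 = {1, 5, 6, 7, 8}, keep only states in Sat with some successor in Z. Z1 = {1, 5, 6, 7}; Z2 = {1, 5, 7}; fixed.
Sat(EG (lock ∧ halt)) = {1, 5, 7}
5 ∈ Sat(EG (lock ∧ halt)) = {1, 5, 7}, so the formula holds at 5.

Yes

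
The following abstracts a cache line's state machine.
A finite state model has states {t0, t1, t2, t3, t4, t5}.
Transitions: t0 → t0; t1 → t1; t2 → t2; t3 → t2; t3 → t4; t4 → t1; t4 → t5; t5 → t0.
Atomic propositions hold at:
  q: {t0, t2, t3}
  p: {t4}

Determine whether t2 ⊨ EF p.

EF p: least fixpoint, start Z0 = {t4}, add states with some successor in Z. Z1 = {t3, t4}; fixed.
Sat(EF p) = {t3, t4}
t2 ∉ Sat(EF p) = {t3, t4}, so the formula does not hold at t2.

No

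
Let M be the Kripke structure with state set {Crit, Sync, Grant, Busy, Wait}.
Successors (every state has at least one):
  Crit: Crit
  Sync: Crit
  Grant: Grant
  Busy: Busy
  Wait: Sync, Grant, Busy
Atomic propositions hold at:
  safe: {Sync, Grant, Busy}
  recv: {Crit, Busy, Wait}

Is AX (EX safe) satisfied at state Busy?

Sat(EX safe) = {s : some successor in {Sync, Grant, Busy}} = {Grant, Busy, Wait}
Sat(AX (EX safe)) = {s : every successor in {Grant, Busy, Wait}} = {Grant, Busy}
Busy ∈ Sat(AX (EX safe)) = {Grant, Busy}, so the formula holds at Busy.

Yes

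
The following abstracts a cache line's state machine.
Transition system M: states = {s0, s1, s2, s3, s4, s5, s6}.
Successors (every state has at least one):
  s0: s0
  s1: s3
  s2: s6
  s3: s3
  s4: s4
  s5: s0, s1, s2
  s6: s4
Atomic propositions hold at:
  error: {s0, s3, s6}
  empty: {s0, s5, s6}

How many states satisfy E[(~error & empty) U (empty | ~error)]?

6

Sat(~error) = {s1, s2, s4, s5}
Sat(~error & empty) = {s5}
Sat(empty | ~error) = {s0, s1, s2, s4, s5, s6}
E[(~error & empty) U (empty | ~error)]: least fixpoint, start Z0 = Sat((empty | ~error)) = {s0, s1, s2, s4, s5, s6}, add states in Sat(~error & empty) with some successor in Z. Already a fixed point.
Sat(E[(~error & empty) U (empty | ~error)]) = {s0, s1, s2, s4, s5, s6}
|Sat(E[(~error & empty) U (empty | ~error)])| = |{s0, s1, s2, s4, s5, s6}| = 6.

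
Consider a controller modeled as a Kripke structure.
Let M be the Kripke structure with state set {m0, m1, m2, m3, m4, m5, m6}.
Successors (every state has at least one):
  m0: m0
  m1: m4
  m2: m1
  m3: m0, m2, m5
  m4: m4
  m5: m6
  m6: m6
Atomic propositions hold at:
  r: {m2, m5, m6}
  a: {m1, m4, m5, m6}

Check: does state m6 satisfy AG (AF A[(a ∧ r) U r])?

Yes

Sat(a ∧ r) = {m5, m6}
A[(a ∧ r) U r]: least fixpoint, start Z0 = Sat(r) = {m2, m5, m6}, add states in Sat(a ∧ r) with every successor in Z. Already a fixed point.
Sat(A[(a ∧ r) U r]) = {m2, m5, m6}
AF A[(a ∧ r) U r]: least fixpoint, start Z0 = {m2, m5, m6}, add states with every successor in Z. Already a fixed point.
Sat(AF A[(a ∧ r) U r]) = {m2, m5, m6}
AG (AF A[(a ∧ r) U r]): greatest fixpoint, start Z0 = {m2, m5, m6}, keep only states in Sat with every successor in Z. Z1 = {m5, m6}; fixed.
Sat(AG (AF A[(a ∧ r) U r])) = {m5, m6}
m6 ∈ Sat(AG (AF A[(a ∧ r) U r])) = {m5, m6}, so the formula holds at m6.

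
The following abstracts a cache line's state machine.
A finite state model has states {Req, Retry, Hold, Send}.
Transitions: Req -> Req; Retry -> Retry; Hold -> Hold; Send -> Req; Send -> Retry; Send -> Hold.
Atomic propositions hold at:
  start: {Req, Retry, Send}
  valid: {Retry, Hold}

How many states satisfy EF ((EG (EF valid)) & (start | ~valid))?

2

EF valid: least fixpoint, start Z0 = {Retry, Hold}, add states with some successor in Z. Z1 = {Retry, Hold, Send}; fixed.
Sat(EF valid) = {Retry, Hold, Send}
EG (EF valid): greatest fixpoint, start Z0 = {Retry, Hold, Send}, keep only states in Sat with some successor in Z. Already a fixed point.
Sat(EG (EF valid)) = {Retry, Hold, Send}
Sat(~valid) = {Req, Send}
Sat(start | ~valid) = {Req, Retry, Send}
Sat((EG (EF valid)) & (start | ~valid)) = {Retry, Send}
EF ((EG (EF valid)) & (start | ~valid)): least fixpoint, start Z0 = {Retry, Send}, add states with some successor in Z. Already a fixed point.
Sat(EF ((EG (EF valid)) & (start | ~valid))) = {Retry, Send}
|Sat(EF ((EG (EF valid)) & (start | ~valid)))| = |{Retry, Send}| = 2.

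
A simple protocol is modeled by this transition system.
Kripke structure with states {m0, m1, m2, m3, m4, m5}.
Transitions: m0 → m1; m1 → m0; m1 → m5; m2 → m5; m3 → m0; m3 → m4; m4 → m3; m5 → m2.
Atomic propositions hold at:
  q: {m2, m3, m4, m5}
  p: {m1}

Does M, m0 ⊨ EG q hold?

EG q: greatest fixpoint, start Z0 = {m2, m3, m4, m5}, keep only states in Sat with some successor in Z. Already a fixed point.
Sat(EG q) = {m2, m3, m4, m5}
m0 ∉ Sat(EG q) = {m2, m3, m4, m5}, so the formula does not hold at m0.

No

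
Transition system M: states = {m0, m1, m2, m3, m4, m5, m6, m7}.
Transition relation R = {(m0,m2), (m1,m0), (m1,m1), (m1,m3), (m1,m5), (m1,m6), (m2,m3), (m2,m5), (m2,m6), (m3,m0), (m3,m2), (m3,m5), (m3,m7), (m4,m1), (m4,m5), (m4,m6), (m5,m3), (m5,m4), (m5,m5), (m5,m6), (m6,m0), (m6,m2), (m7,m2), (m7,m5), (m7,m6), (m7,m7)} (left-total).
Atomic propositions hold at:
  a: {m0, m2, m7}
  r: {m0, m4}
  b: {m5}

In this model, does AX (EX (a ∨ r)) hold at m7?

No

Sat(a ∨ r) = {m0, m2, m4, m7}
Sat(EX (a ∨ r)) = {s : some successor in {m0, m2, m4, m7}} = {m0, m1, m3, m5, m6, m7}
Sat(AX (EX (a ∨ r))) = {s : every successor in {m0, m1, m3, m5, m6, m7}} = {m1, m2, m4}
m7 ∉ Sat(AX (EX (a ∨ r))) = {m1, m2, m4}, so the formula does not hold at m7.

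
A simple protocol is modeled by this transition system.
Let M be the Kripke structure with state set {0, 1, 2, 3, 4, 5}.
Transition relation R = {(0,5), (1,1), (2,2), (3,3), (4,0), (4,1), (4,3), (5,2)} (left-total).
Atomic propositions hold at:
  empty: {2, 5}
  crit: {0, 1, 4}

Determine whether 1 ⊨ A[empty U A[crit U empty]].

A[crit U empty]: least fixpoint, start Z0 = Sat(empty) = {2, 5}, add states in Sat(crit) with every successor in Z. Z1 = {0, 2, 5}; fixed.
Sat(A[crit U empty]) = {0, 2, 5}
A[empty U A[crit U empty]]: least fixpoint, start Z0 = Sat(A[crit U empty]) = {0, 2, 5}, add states in Sat(empty) with every successor in Z. Already a fixed point.
Sat(A[empty U A[crit U empty]]) = {0, 2, 5}
1 ∉ Sat(A[empty U A[crit U empty]]) = {0, 2, 5}, so the formula does not hold at 1.

No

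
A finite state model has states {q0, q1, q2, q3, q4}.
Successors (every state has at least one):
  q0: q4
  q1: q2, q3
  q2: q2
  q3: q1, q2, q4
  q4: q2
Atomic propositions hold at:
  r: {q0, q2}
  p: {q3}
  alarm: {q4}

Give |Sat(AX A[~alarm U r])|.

Sat(~alarm) = {q0, q1, q2, q3}
A[~alarm U r]: least fixpoint, start Z0 = Sat(r) = {q0, q2}, add states in Sat(~alarm) with every successor in Z. Already a fixed point.
Sat(A[~alarm U r]) = {q0, q2}
Sat(AX A[~alarm U r]) = {s : every successor in {q0, q2}} = {q2, q4}
|Sat(AX A[~alarm U r])| = |{q2, q4}| = 2.

2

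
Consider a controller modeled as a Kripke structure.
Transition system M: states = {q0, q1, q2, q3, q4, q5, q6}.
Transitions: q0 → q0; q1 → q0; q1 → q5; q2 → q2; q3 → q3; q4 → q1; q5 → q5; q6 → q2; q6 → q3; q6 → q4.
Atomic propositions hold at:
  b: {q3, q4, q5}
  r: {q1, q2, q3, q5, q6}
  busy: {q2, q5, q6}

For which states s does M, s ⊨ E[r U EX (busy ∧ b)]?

{q1, q5}

Sat(busy ∧ b) = {q5}
Sat(EX (busy ∧ b)) = {s : some successor in {q5}} = {q1, q5}
E[r U EX (busy ∧ b)]: least fixpoint, start Z0 = Sat(EX (busy ∧ b)) = {q1, q5}, add states in Sat(r) with some successor in Z. Already a fixed point.
Sat(E[r U EX (busy ∧ b)]) = {q1, q5}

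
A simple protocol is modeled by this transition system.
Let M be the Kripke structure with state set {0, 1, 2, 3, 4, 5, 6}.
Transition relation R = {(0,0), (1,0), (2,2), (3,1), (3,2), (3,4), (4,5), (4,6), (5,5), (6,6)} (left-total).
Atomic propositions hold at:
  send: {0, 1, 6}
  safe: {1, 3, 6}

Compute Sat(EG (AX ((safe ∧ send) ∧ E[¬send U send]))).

Sat(safe ∧ send) = {1, 6}
Sat(¬send) = {2, 3, 4, 5}
E[¬send U send]: least fixpoint, start Z0 = Sat(send) = {0, 1, 6}, add states in Sat(¬send) with some successor in Z. Z1 = {0, 1, 3, 4, 6}; fixed.
Sat(E[¬send U send]) = {0, 1, 3, 4, 6}
Sat((safe ∧ send) ∧ E[¬send U send]) = {1, 6}
Sat(AX ((safe ∧ send) ∧ E[¬send U send])) = {s : every successor in {1, 6}} = {6}
EG (AX ((safe ∧ send) ∧ E[¬send U send])): greatest fixpoint, start Z0 = {6}, keep only states in Sat with some successor in Z. Already a fixed point.
Sat(EG (AX ((safe ∧ send) ∧ E[¬send U send]))) = {6}

{6}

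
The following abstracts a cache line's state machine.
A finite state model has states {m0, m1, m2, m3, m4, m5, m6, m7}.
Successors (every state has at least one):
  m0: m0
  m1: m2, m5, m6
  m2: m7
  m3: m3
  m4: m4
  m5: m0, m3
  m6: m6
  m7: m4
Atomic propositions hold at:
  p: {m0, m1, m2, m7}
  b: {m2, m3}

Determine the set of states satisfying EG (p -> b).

{m3, m4, m5, m6}

Sat(p -> b) = {m2, m3, m4, m5, m6}
EG (p -> b): greatest fixpoint, start Z0 = {m2, m3, m4, m5, m6}, keep only states in Sat with some successor in Z. Z1 = {m3, m4, m5, m6}; fixed.
Sat(EG (p -> b)) = {m3, m4, m5, m6}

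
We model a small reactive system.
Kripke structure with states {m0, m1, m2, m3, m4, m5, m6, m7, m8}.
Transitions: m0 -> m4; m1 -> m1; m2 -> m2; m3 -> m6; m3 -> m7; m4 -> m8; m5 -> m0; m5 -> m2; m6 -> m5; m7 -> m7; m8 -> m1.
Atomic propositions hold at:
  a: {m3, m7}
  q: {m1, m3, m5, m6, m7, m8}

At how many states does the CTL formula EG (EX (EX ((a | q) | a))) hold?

Sat(a | q) = {m1, m3, m5, m6, m7, m8}
Sat((a | q) | a) = {m1, m3, m5, m6, m7, m8}
Sat(EX ((a | q) | a)) = {s : some successor in {m1, m3, m5, m6, m7, m8}} = {m1, m3, m4, m6, m7, m8}
Sat(EX (EX ((a | q) | a))) = {s : some successor in {m1, m3, m4, m6, m7, m8}} = {m0, m1, m3, m4, m7, m8}
EG (EX (EX ((a | q) | a))): greatest fixpoint, start Z0 = {m0, m1, m3, m4, m7, m8}, keep only states in Sat with some successor in Z. Already a fixed point.
Sat(EG (EX (EX ((a | q) | a)))) = {m0, m1, m3, m4, m7, m8}
|Sat(EG (EX (EX ((a | q) | a))))| = |{m0, m1, m3, m4, m7, m8}| = 6.

6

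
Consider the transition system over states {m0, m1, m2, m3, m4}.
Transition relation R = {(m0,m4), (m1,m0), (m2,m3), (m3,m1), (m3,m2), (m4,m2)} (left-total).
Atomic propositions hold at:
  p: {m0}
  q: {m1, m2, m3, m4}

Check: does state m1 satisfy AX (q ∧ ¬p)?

Sat(¬p) = {m1, m2, m3, m4}
Sat(q ∧ ¬p) = {m1, m2, m3, m4}
Sat(AX (q ∧ ¬p)) = {s : every successor in {m1, m2, m3, m4}} = {m0, m2, m3, m4}
m1 ∉ Sat(AX (q ∧ ¬p)) = {m0, m2, m3, m4}, so the formula does not hold at m1.

No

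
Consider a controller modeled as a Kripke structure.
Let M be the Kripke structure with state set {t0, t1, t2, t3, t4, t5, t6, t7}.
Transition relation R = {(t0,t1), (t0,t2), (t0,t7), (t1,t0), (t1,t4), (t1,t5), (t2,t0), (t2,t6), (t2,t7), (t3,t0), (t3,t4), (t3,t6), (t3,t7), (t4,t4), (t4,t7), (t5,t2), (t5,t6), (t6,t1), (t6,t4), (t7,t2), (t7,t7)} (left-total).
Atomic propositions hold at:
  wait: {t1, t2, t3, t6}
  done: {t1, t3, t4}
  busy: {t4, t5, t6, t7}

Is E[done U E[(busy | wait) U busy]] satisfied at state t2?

Yes

Sat(busy | wait) = {t1, t2, t3, t4, t5, t6, t7}
E[(busy | wait) U busy]: least fixpoint, start Z0 = Sat(busy) = {t4, t5, t6, t7}, add states in Sat(busy | wait) with some successor in Z. Z1 = {t1, t2, t3, t4, t5, t6, t7}; fixed.
Sat(E[(busy | wait) U busy]) = {t1, t2, t3, t4, t5, t6, t7}
E[done U E[(busy | wait) U busy]]: least fixpoint, start Z0 = Sat(E[(busy | wait) U busy]) = {t1, t2, t3, t4, t5, t6, t7}, add states in Sat(done) with some successor in Z. Already a fixed point.
Sat(E[done U E[(busy | wait) U busy]]) = {t1, t2, t3, t4, t5, t6, t7}
t2 ∈ Sat(E[done U E[(busy | wait) U busy]]) = {t1, t2, t3, t4, t5, t6, t7}, so the formula holds at t2.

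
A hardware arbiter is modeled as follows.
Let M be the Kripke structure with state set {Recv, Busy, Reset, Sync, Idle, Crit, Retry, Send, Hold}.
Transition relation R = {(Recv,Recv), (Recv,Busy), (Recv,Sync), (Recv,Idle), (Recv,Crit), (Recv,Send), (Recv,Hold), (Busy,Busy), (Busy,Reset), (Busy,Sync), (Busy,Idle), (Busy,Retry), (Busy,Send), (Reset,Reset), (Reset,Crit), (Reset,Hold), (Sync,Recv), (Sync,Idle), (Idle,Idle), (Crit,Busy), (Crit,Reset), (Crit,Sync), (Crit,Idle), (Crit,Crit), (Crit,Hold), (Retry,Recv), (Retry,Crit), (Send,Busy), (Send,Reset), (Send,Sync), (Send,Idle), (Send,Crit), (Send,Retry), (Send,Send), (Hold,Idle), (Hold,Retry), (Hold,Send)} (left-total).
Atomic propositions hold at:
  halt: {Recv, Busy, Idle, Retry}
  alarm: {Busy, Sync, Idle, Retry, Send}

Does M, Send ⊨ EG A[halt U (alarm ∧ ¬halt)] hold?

Yes

Sat(¬halt) = {Reset, Sync, Crit, Send, Hold}
Sat(alarm ∧ ¬halt) = {Sync, Send}
A[halt U (alarm ∧ ¬halt)]: least fixpoint, start Z0 = Sat((alarm ∧ ¬halt)) = {Sync, Send}, add states in Sat(halt) with every successor in Z. Already a fixed point.
Sat(A[halt U (alarm ∧ ¬halt)]) = {Sync, Send}
EG A[halt U (alarm ∧ ¬halt)]: greatest fixpoint, start Z0 = {Sync, Send}, keep only states in Sat with some successor in Z. Z1 = {Send}; fixed.
Sat(EG A[halt U (alarm ∧ ¬halt)]) = {Send}
Send ∈ Sat(EG A[halt U (alarm ∧ ¬halt)]) = {Send}, so the formula holds at Send.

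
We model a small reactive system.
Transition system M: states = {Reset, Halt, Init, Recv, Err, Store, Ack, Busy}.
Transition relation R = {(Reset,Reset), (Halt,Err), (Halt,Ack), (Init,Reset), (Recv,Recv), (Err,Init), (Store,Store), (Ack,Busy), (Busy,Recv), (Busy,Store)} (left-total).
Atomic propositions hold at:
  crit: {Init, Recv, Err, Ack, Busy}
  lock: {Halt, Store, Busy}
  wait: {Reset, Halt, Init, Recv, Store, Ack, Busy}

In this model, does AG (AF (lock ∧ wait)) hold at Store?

Sat(lock ∧ wait) = {Halt, Store, Busy}
AF (lock ∧ wait): least fixpoint, start Z0 = {Halt, Store, Busy}, add states with every successor in Z. Z1 = {Halt, Store, Ack, Busy}; fixed.
Sat(AF (lock ∧ wait)) = {Halt, Store, Ack, Busy}
AG (AF (lock ∧ wait)): greatest fixpoint, start Z0 = {Halt, Store, Ack, Busy}, keep only states in Sat with every successor in Z. Z1 = {Store, Ack}; Z2 = {Store}; fixed.
Sat(AG (AF (lock ∧ wait))) = {Store}
Store ∈ Sat(AG (AF (lock ∧ wait))) = {Store}, so the formula holds at Store.

Yes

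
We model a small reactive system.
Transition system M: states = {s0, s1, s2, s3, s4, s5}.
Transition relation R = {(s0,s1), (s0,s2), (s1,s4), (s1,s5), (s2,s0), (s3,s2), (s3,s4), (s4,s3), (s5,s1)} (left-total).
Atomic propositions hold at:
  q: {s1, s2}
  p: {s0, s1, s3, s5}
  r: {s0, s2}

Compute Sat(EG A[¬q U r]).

Sat(¬q) = {s0, s3, s4, s5}
A[¬q U r]: least fixpoint, start Z0 = Sat(r) = {s0, s2}, add states in Sat(¬q) with every successor in Z. Already a fixed point.
Sat(A[¬q U r]) = {s0, s2}
EG A[¬q U r]: greatest fixpoint, start Z0 = {s0, s2}, keep only states in Sat with some successor in Z. Already a fixed point.
Sat(EG A[¬q U r]) = {s0, s2}

{s0, s2}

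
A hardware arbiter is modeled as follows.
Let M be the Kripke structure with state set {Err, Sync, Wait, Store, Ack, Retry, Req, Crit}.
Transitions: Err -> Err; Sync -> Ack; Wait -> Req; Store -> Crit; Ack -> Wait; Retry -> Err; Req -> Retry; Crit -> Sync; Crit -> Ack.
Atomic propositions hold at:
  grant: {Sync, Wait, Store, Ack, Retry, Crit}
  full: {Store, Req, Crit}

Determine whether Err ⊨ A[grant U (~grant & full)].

Sat(~grant) = {Err, Req}
Sat(~grant & full) = {Req}
A[grant U (~grant & full)]: least fixpoint, start Z0 = Sat((~grant & full)) = {Req}, add states in Sat(grant) with every successor in Z. Z1 = {Wait, Req}; Z2 = {Wait, Ack, Req}; Z3 = {Sync, Wait, Ack, Req}; Z4 = {Sync, Wait, Ack, Req, Crit}; Z5 = {Sync, Wait, Store, Ack, Req, Crit}; fixed.
Sat(A[grant U (~grant & full)]) = {Sync, Wait, Store, Ack, Req, Crit}
Err ∉ Sat(A[grant U (~grant & full)]) = {Sync, Wait, Store, Ack, Req, Crit}, so the formula does not hold at Err.

No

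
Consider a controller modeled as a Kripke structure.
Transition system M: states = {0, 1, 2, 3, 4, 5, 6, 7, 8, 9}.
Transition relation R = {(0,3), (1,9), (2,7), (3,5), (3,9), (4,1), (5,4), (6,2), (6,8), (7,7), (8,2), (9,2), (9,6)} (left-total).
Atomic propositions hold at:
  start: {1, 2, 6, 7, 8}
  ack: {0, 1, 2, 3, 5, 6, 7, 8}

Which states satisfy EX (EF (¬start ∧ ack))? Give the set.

Sat(¬start) = {0, 3, 4, 5, 9}
Sat(¬start ∧ ack) = {0, 3, 5}
EF (¬start ∧ ack): least fixpoint, start Z0 = {0, 3, 5}, add states with some successor in Z. Already a fixed point.
Sat(EF (¬start ∧ ack)) = {0, 3, 5}
Sat(EX (EF (¬start ∧ ack))) = {s : some successor in {0, 3, 5}} = {0, 3}

{0, 3}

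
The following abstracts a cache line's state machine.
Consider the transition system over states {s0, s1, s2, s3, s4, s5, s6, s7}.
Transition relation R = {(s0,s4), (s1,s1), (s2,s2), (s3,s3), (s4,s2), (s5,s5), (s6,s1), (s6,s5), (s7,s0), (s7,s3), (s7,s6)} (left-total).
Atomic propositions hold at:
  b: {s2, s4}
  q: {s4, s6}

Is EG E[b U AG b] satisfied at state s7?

AG b: greatest fixpoint, start Z0 = {s2, s4}, keep only states in Sat with every successor in Z. Already a fixed point.
Sat(AG b) = {s2, s4}
E[b U AG b]: least fixpoint, start Z0 = Sat(AG b) = {s2, s4}, add states in Sat(b) with some successor in Z. Already a fixed point.
Sat(E[b U AG b]) = {s2, s4}
EG E[b U AG b]: greatest fixpoint, start Z0 = {s2, s4}, keep only states in Sat with some successor in Z. Already a fixed point.
Sat(EG E[b U AG b]) = {s2, s4}
s7 ∉ Sat(EG E[b U AG b]) = {s2, s4}, so the formula does not hold at s7.

No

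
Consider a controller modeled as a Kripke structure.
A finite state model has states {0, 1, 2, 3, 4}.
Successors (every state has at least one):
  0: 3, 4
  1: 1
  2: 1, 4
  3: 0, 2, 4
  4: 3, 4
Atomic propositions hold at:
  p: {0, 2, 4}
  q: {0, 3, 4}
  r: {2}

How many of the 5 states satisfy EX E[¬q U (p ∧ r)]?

Sat(¬q) = {1, 2}
Sat(p ∧ r) = {2}
E[¬q U (p ∧ r)]: least fixpoint, start Z0 = Sat((p ∧ r)) = {2}, add states in Sat(¬q) with some successor in Z. Already a fixed point.
Sat(E[¬q U (p ∧ r)]) = {2}
Sat(EX E[¬q U (p ∧ r)]) = {s : some successor in {2}} = {3}
|Sat(EX E[¬q U (p ∧ r)])| = |{3}| = 1.

1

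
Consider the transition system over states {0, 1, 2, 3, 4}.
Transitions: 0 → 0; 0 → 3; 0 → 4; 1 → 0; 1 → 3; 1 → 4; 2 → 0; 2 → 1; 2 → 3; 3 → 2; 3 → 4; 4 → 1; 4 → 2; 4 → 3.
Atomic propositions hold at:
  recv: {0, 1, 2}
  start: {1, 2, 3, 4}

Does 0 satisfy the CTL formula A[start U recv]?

A[start U recv]: least fixpoint, start Z0 = Sat(recv) = {0, 1, 2}, add states in Sat(start) with every successor in Z. Already a fixed point.
Sat(A[start U recv]) = {0, 1, 2}
0 ∈ Sat(A[start U recv]) = {0, 1, 2}, so the formula holds at 0.

Yes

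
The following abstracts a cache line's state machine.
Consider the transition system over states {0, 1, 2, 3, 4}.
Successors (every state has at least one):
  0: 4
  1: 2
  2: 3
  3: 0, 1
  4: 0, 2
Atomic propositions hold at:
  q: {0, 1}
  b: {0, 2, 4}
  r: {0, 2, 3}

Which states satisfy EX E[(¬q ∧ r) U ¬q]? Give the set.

Sat(¬q) = {2, 3, 4}
Sat(¬q ∧ r) = {2, 3}
E[(¬q ∧ r) U ¬q]: least fixpoint, start Z0 = Sat(¬q) = {2, 3, 4}, add states in Sat(¬q ∧ r) with some successor in Z. Already a fixed point.
Sat(E[(¬q ∧ r) U ¬q]) = {2, 3, 4}
Sat(EX E[(¬q ∧ r) U ¬q]) = {s : some successor in {2, 3, 4}} = {0, 1, 2, 4}

{0, 1, 2, 4}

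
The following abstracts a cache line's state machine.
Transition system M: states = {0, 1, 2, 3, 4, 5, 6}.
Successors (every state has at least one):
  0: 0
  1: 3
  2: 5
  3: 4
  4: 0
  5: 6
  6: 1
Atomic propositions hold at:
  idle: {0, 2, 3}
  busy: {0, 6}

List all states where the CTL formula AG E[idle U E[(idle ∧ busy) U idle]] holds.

{0}

Sat(idle ∧ busy) = {0}
E[(idle ∧ busy) U idle]: least fixpoint, start Z0 = Sat(idle) = {0, 2, 3}, add states in Sat(idle ∧ busy) with some successor in Z. Already a fixed point.
Sat(E[(idle ∧ busy) U idle]) = {0, 2, 3}
E[idle U E[(idle ∧ busy) U idle]]: least fixpoint, start Z0 = Sat(E[(idle ∧ busy) U idle]) = {0, 2, 3}, add states in Sat(idle) with some successor in Z. Already a fixed point.
Sat(E[idle U E[(idle ∧ busy) U idle]]) = {0, 2, 3}
AG E[idle U E[(idle ∧ busy) U idle]]: greatest fixpoint, start Z0 = {0, 2, 3}, keep only states in Sat with every successor in Z. Z1 = {0}; fixed.
Sat(AG E[idle U E[(idle ∧ busy) U idle]]) = {0}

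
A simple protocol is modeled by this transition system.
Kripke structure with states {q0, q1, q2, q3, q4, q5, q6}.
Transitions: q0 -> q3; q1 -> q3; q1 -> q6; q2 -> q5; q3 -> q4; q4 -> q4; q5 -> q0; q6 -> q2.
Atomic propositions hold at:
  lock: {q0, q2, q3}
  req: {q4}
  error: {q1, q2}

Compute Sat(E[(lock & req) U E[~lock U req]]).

{q4}

Sat(lock & req) = ∅
Sat(~lock) = {q1, q4, q5, q6}
E[~lock U req]: least fixpoint, start Z0 = Sat(req) = {q4}, add states in Sat(~lock) with some successor in Z. Already a fixed point.
Sat(E[~lock U req]) = {q4}
E[(lock & req) U E[~lock U req]]: least fixpoint, start Z0 = Sat(E[~lock U req]) = {q4}, add states in Sat(lock & req) with some successor in Z. Already a fixed point.
Sat(E[(lock & req) U E[~lock U req]]) = {q4}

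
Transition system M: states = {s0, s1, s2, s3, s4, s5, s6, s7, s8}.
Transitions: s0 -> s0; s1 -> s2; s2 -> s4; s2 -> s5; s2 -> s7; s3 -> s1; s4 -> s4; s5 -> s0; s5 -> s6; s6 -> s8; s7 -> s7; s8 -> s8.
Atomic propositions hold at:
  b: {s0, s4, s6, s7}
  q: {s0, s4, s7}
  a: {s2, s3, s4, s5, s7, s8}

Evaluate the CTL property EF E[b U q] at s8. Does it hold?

No

E[b U q]: least fixpoint, start Z0 = Sat(q) = {s0, s4, s7}, add states in Sat(b) with some successor in Z. Already a fixed point.
Sat(E[b U q]) = {s0, s4, s7}
EF E[b U q]: least fixpoint, start Z0 = {s0, s4, s7}, add states with some successor in Z. Z1 = {s0, s2, s4, s5, s7}; Z2 = {s0, s1, s2, s4, s5, s7}; Z3 = {s0, s1, s2, s3, s4, s5, s7}; fixed.
Sat(EF E[b U q]) = {s0, s1, s2, s3, s4, s5, s7}
s8 ∉ Sat(EF E[b U q]) = {s0, s1, s2, s3, s4, s5, s7}, so the formula does not hold at s8.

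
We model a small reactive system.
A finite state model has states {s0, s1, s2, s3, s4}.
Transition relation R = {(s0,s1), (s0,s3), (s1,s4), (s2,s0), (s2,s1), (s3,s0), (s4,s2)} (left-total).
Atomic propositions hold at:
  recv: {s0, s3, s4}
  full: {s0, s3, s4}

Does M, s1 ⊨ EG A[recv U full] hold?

No

A[recv U full]: least fixpoint, start Z0 = Sat(full) = {s0, s3, s4}, add states in Sat(recv) with every successor in Z. Already a fixed point.
Sat(A[recv U full]) = {s0, s3, s4}
EG A[recv U full]: greatest fixpoint, start Z0 = {s0, s3, s4}, keep only states in Sat with some successor in Z. Z1 = {s0, s3}; fixed.
Sat(EG A[recv U full]) = {s0, s3}
s1 ∉ Sat(EG A[recv U full]) = {s0, s3}, so the formula does not hold at s1.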